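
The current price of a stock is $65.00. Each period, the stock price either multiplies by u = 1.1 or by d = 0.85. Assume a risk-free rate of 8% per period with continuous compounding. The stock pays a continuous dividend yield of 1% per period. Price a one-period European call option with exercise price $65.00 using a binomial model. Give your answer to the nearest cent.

Per-period risk-free factor R = e^0.08 = 1.0833; dividend-adjusted growth = e^(0.08−0.01) = 1.0725.
Risk-neutral probability p = (1.0725 − 0.85)/(1.1 − 0.85) = 0.2225/0.2500 = 0.8900
Terminal stock prices: S_u = 71.5, S_d = 55.25
Terminal payoffs (S − K): max(6.5, 0) = 6.5, max(-9.75, 0) = 0
Node 0 (S = 65): V_0 = e^(−0.08)·[0.8900·6.5000 + 0.1100·0.0000] = 5.3404

$5.34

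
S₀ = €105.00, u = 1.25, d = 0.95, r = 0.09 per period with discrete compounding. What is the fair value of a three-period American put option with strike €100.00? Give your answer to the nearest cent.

€1.25

Risk-neutral probability p = (1 + 0.09 − 0.95)/(1.25 − 0.95) = 0.1400/0.3000 = 0.4667
Terminal stock prices: S_uuu = 205.1, S_uud = 155.9, S_udd = 118.5, S_ddd = 90.02
Terminal payoffs (K − S): max(-105.1, 0) = 0, max(-55.86, 0) = 0, max(-18.45, 0) = 0, max(9.976, 0) = 9.976
Node uu (S = 164.1): continuation = 1/1.09·[0.4667·0.0000 + 0.5333·0.0000] = 0.0000; exercise value = 0.0000 ≤ continuation, so V_uu = 0.0000
Node ud (S = 124.7): continuation = 1/1.09·[0.4667·0.0000 + 0.5333·0.0000] = 0.0000; exercise value = 0.0000 ≤ continuation, so V_ud = 0.0000
Node dd (S = 94.76): continuation = 1/1.09·[0.4667·0.0000 + 0.5333·9.9756] = 4.8810; exercise value = 5.2375 > continuation, so V_dd = 5.2375 (exercise)
Node u (S = 131.2): continuation = 1/1.09·[0.4667·0.0000 + 0.5333·0.0000] = 0.0000; exercise value = 0.0000 ≤ continuation, so V_u = 0.0000
Node d (S = 99.75): continuation = 1/1.09·[0.4667·0.0000 + 0.5333·5.2375] = 2.5627; exercise value = 0.2500 ≤ continuation, so V_d = 2.5627
Node 0 (S = 105): continuation = 1/1.09·[0.4667·0.0000 + 0.5333·2.5627] = 1.2539; exercise value = 0.0000 ≤ continuation, so V_0 = 1.2539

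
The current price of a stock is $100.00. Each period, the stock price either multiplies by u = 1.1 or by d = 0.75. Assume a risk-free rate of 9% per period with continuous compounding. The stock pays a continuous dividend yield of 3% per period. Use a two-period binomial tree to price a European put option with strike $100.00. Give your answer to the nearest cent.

$3.27

Per-period risk-free factor R = e^0.09 = 1.0942; dividend-adjusted growth = e^(0.09−0.03) = 1.0618.
Risk-neutral probability p = (1.0618 − 0.75)/(1.1 − 0.75) = 0.3118/0.3500 = 0.8910
Terminal stock prices: S_uu = 121, S_ud = 82.5, S_dd = 56.25
Terminal payoffs (K − S): max(-21, 0) = 0, max(17.5, 0) = 17.5, max(43.75, 0) = 43.75
Node u (S = 110): V_u = e^(−0.09)·[0.8910·0.0000 + 0.1090·17.5000] = 1.7439
Node d (S = 75): V_d = e^(−0.09)·[0.8910·17.5000 + 0.1090·43.7500] = 18.6097
Node 0 (S = 100): V_0 = e^(−0.09)·[0.8910·1.7439 + 0.1090·18.6097] = 3.2746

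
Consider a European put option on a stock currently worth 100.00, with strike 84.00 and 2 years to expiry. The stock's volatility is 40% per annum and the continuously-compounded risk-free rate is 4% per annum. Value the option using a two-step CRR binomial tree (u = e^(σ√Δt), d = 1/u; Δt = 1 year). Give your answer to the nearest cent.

10.87

CRR parameters: u = e^(σ√Δt) = e^(0.4·√1) = 1.4918, d = 1/u = 0.6703
Per-period rate: rΔt = 0.04·1 = 0.04, so R = e^0.04 = 1.0408
Risk-neutral probability p = (e^0.04 − 0.6703)/(1.4918 − 0.6703) = 0.3705/0.8215 = 0.4510
Terminal stock prices: S_uu = 222.6, S_ud = 100, S_dd = 44.93
Terminal payoffs (K − S): max(-138.6, 0) = 0, max(-16, 0) = 0, max(39.07, 0) = 39.07
Node u (S = 149.2): V_u = e^(−0.04)·[0.4510·0.0000 + 0.5490·0.0000] = 0.0000
Node d (S = 67.03): V_d = e^(−0.04)·[0.4510·0.0000 + 0.5490·39.0671] = 20.6072
Node 0 (S = 100): V_0 = e^(−0.04)·[0.4510·0.0000 + 0.5490·20.6072] = 10.8699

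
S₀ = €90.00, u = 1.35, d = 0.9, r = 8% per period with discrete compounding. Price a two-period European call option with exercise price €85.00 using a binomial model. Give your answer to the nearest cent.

Risk-neutral probability p = (1 + 0.08 − 0.9)/(1.35 − 0.9) = 0.1800/0.4500 = 0.4000
Terminal stock prices: S_uu = 164, S_ud = 109.4, S_dd = 72.9
Terminal payoffs (S − K): max(79.03, 0) = 79.03, max(24.35, 0) = 24.35, max(-12.1, 0) = 0
Node u (S = 121.5): V_u = 1/1.08·[0.4000·79.0250 + 0.6000·24.3500] = 42.7963
Node d (S = 81): V_d = 1/1.08·[0.4000·24.3500 + 0.6000·0.0000] = 9.0185
Node 0 (S = 90): V_0 = 1/1.08·[0.4000·42.7963 + 0.6000·9.0185] = 20.8608

€20.86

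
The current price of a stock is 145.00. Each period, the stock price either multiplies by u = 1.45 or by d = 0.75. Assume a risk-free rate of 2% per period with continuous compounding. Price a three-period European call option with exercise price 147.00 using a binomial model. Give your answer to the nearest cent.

Risk-neutral probability p = (e^0.02 − 0.75)/(1.45 − 0.75) = 0.2702/0.7000 = 0.3860
Terminal stock prices: S_uuu = 442.1, S_uud = 228.6, S_udd = 118.3, S_ddd = 61.17
Terminal payoffs (S − K): max(295.1, 0) = 295.1, max(81.65, 0) = 81.65, max(-28.73, 0) = 0, max(-85.83, 0) = 0
Node uu (S = 304.9): V_uu = e^(−0.02)·[0.3860·295.0506 + 0.6140·81.6469] = 160.7733
Node ud (S = 157.7): V_ud = e^(−0.02)·[0.3860·81.6469 + 0.6140·0.0000] = 30.8918
Node dd (S = 81.56): V_dd = e^(−0.02)·[0.3860·0.0000 + 0.6140·0.0000] = 0.0000
Node u (S = 210.2): V_u = e^(−0.02)·[0.3860·160.7733 + 0.6140·30.8918] = 79.4219
Node d (S = 108.8): V_d = e^(−0.02)·[0.3860·30.8918 + 0.6140·0.0000] = 11.6882
Node 0 (S = 145): V_0 = e^(−0.02)·[0.3860·79.4219 + 0.6140·11.6882] = 37.0844

37.08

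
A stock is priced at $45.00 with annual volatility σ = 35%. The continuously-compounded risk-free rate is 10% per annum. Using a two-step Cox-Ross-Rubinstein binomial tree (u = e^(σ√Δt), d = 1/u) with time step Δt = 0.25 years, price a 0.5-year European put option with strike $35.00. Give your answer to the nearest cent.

CRR parameters: u = e^(σ√Δt) = e^(0.35·√0.25) = 1.1912, d = 1/u = 0.8395
Per-period rate: rΔt = 0.1·0.25 = 0.025, so R = e^0.025 = 1.0253
Risk-neutral probability p = (e^0.025 − 0.8395)/(1.1912 − 0.8395) = 0.1859/0.3518 = 0.5283
Terminal stock prices: S_uu = 63.86, S_ud = 45, S_dd = 31.71
Terminal payoffs (K − S): max(-28.86, 0) = 0, max(-10, 0) = 0, max(3.289, 0) = 3.289
Node u (S = 53.61): V_u = e^(−0.025)·[0.5283·0.0000 + 0.4717·0.0000] = 0.0000
Node d (S = 37.78): V_d = e^(−0.025)·[0.5283·0.0000 + 0.4717·3.2890] = 1.5131
Node 0 (S = 45): V_0 = e^(−0.025)·[0.5283·0.0000 + 0.4717·1.5131] = 0.6961

$0.70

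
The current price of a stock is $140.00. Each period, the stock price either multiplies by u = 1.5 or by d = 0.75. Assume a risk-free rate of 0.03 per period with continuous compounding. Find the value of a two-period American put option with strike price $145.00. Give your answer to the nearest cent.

Risk-neutral probability p = (e^0.03 − 0.75)/(1.5 − 0.75) = 0.2805/0.7500 = 0.3739
Terminal stock prices: S_uu = 315, S_ud = 157.5, S_dd = 78.75
Terminal payoffs (K − S): max(-170, 0) = 0, max(-12.5, 0) = 0, max(66.25, 0) = 66.25
Node u (S = 210): continuation = e^(−0.03)·[0.3739·0.0000 + 0.6261·0.0000] = 0.0000; exercise value = 0.0000 ≤ continuation, so V_u = 0.0000
Node d (S = 105): continuation = e^(−0.03)·[0.3739·0.0000 + 0.6261·66.2500] = 40.2507; exercise value = 40.0000 ≤ continuation, so V_d = 40.2507
Node 0 (S = 140): continuation = e^(−0.03)·[0.3739·0.0000 + 0.6261·40.2507] = 24.4546; exercise value = 5.0000 ≤ continuation, so V_0 = 24.4546

$24.45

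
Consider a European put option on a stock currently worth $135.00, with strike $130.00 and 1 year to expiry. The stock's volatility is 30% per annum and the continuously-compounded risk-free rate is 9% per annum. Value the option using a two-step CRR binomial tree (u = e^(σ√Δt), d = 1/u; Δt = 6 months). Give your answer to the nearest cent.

CRR parameters: u = e^(σ√Δt) = e^(0.3·√0.5) = 1.2363, d = 1/u = 0.8089
Per-period rate: rΔt = 0.09·0.5 = 0.045, so R = e^0.045 = 1.0460
Risk-neutral probability p = (e^0.045 − 0.8089)/(1.2363 − 0.8089) = 0.2372/0.4275 = 0.5548
Terminal stock prices: S_uu = 206.3, S_ud = 135, S_dd = 88.32
Terminal payoffs (K − S): max(-76.34, 0) = 0, max(-5, 0) = 0, max(41.68, 0) = 41.68
Node u (S = 166.9): V_u = e^(−0.045)·[0.5548·0.0000 + 0.4452·0.0000] = 0.0000
Node d (S = 109.2): V_d = e^(−0.045)·[0.5548·0.0000 + 0.4452·41.6761] = 17.7360
Node 0 (S = 135): V_0 = e^(−0.045)·[0.5548·0.0000 + 0.4452·17.7360] = 7.5479

$7.55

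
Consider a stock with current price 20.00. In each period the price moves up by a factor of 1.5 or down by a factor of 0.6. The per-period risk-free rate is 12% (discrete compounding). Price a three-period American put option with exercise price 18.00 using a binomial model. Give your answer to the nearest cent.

2.79

Risk-neutral probability p = (1 + 0.12 − 0.6)/(1.5 − 0.6) = 0.5200/0.9000 = 0.5778
Terminal stock prices: S_uuu = 67.5, S_uud = 27, S_udd = 10.8, S_ddd = 4.32
Terminal payoffs (K − S): max(-49.5, 0) = 0, max(-9, 0) = 0, max(7.2, 0) = 7.2, max(13.68, 0) = 13.68
Node uu (S = 45): continuation = 1/1.12·[0.5778·0.0000 + 0.4222·0.0000] = 0.0000; exercise value = 0.0000 ≤ continuation, so V_uu = 0.0000
Node ud (S = 18): continuation = 1/1.12·[0.5778·0.0000 + 0.4222·7.2000] = 2.7143; exercise value = 0.0000 ≤ continuation, so V_ud = 2.7143
Node dd (S = 7.2): continuation = 1/1.12·[0.5778·7.2000 + 0.4222·13.6800] = 8.8714; exercise value = 10.8000 > continuation, so V_dd = 10.8000 (exercise)
Node u (S = 30): continuation = 1/1.12·[0.5778·0.0000 + 0.4222·2.7143] = 1.0232; exercise value = 0.0000 ≤ continuation, so V_u = 1.0232
Node d (S = 12): continuation = 1/1.12·[0.5778·2.7143 + 0.4222·10.8000] = 5.4717; exercise value = 6.0000 > continuation, so V_d = 6.0000 (exercise)
Node 0 (S = 20): continuation = 1/1.12·[0.5778·1.0232 + 0.4222·6.0000] = 2.7898; exercise value = 0.0000 ≤ continuation, so V_0 = 2.7898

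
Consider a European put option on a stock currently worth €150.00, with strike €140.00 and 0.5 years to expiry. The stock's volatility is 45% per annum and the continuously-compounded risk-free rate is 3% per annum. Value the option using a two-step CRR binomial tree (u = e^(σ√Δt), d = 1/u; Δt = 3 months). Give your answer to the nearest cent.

€12.71

CRR parameters: u = e^(σ√Δt) = e^(0.45·√0.25) = 1.2523, d = 1/u = 0.7985
Per-period rate: rΔt = 0.03·0.25 = 0.0075, so R = e^0.0075 = 1.0075
Risk-neutral probability p = (e^0.0075 − 0.7985)/(1.2523 − 0.7985) = 0.2090/0.4538 = 0.4606
Terminal stock prices: S_uu = 235.2, S_ud = 150, S_dd = 95.64
Terminal payoffs (K − S): max(-95.25, 0) = 0, max(-10, 0) = 0, max(44.36, 0) = 44.36
Node u (S = 187.8): V_u = e^(−0.0075)·[0.4606·0.0000 + 0.5394·0.0000] = 0.0000
Node d (S = 119.8): V_d = e^(−0.0075)·[0.4606·0.0000 + 0.5394·44.3558] = 23.7478
Node 0 (S = 150): V_0 = e^(−0.0075)·[0.4606·0.0000 + 0.5394·23.7478] = 12.7145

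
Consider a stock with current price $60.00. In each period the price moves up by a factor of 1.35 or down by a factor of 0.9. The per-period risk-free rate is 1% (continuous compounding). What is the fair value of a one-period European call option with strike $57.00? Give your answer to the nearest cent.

$5.81

Risk-neutral probability p = (e^0.01 − 0.9)/(1.35 − 0.9) = 0.1101/0.4500 = 0.2446
Terminal stock prices: S_u = 81, S_d = 54
Terminal payoffs (S − K): max(24, 0) = 24, max(-3, 0) = 0
Node 0 (S = 60): V_0 = e^(−0.01)·[0.2446·24.0000 + 0.7554·0.0000] = 5.8109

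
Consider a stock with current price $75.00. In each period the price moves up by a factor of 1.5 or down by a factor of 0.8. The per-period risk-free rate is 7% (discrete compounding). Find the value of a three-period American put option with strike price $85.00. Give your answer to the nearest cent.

Risk-neutral probability p = (1 + 0.07 − 0.8)/(1.5 − 0.8) = 0.2700/0.7000 = 0.3857
Terminal stock prices: S_uuu = 253.1, S_uud = 135, S_udd = 72, S_ddd = 38.4
Terminal payoffs (K − S): max(-168.1, 0) = 0, max(-50, 0) = 0, max(13, 0) = 13, max(46.6, 0) = 46.6
Node uu (S = 168.8): continuation = 1/1.07·[0.3857·0.0000 + 0.6143·0.0000] = 0.0000; exercise value = 0.0000 ≤ continuation, so V_uu = 0.0000
Node ud (S = 90): continuation = 1/1.07·[0.3857·0.0000 + 0.6143·13.0000] = 7.4633; exercise value = 0.0000 ≤ continuation, so V_ud = 7.4633
Node dd (S = 48): continuation = 1/1.07·[0.3857·13.0000 + 0.6143·46.6000] = 31.4393; exercise value = 37.0000 > continuation, so V_dd = 37.0000 (exercise)
Node u (S = 112.5): continuation = 1/1.07·[0.3857·0.0000 + 0.6143·7.4633] = 4.2847; exercise value = 0.0000 ≤ continuation, so V_u = 4.2847
Node d (S = 60): continuation = 1/1.07·[0.3857·7.4633 + 0.6143·37.0000] = 23.9320; exercise value = 25.0000 > continuation, so V_d = 25.0000 (exercise)
Node 0 (S = 75): continuation = 1/1.07·[0.3857·4.2847 + 0.6143·25.0000] = 15.8970; exercise value = 10.0000 ≤ continuation, so V_0 = 15.8970

$15.90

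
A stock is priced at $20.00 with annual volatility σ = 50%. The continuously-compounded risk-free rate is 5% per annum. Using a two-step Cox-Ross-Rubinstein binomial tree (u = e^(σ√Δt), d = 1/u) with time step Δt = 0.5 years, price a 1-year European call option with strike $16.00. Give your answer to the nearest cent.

CRR parameters: u = e^(σ√Δt) = e^(0.5·√0.5) = 1.4241, d = 1/u = 0.7022
Per-period rate: rΔt = 0.05·0.5 = 0.025, so R = e^0.025 = 1.0253
Risk-neutral probability p = (e^0.025 − 0.7022)/(1.4241 − 0.7022) = 0.3231/0.7219 = 0.4476
Terminal stock prices: S_uu = 40.56, S_ud = 20, S_dd = 9.861
Terminal payoffs (S − K): max(24.56, 0) = 24.56, max(4, 0) = 4, max(-6.139, 0) = 0
Node u (S = 28.48): V_u = e^(−0.025)·[0.4476·24.5623 + 0.5524·4.0000] = 12.8774
Node d (S = 14.04): V_d = e^(−0.025)·[0.4476·4.0000 + 0.5524·0.0000] = 1.7461
Node 0 (S = 20): V_0 = e^(−0.025)·[0.4476·12.8774 + 0.5524·1.7461] = 6.5622

$6.56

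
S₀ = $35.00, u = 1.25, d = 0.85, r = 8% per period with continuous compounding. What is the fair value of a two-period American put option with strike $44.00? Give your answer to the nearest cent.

Risk-neutral probability p = (e^0.08 − 0.85)/(1.25 − 0.85) = 0.2333/0.4000 = 0.5832
Terminal stock prices: S_uu = 54.69, S_ud = 37.19, S_dd = 25.29
Terminal payoffs (K − S): max(-10.69, 0) = 0, max(6.812, 0) = 6.812, max(18.71, 0) = 18.71
Node u (S = 43.75): continuation = e^(−0.08)·[0.5832·0.0000 + 0.4168·6.8125] = 2.6210; exercise value = 0.2500 ≤ continuation, so V_u = 2.6210
Node d (S = 29.75): continuation = e^(−0.08)·[0.5832·6.8125 + 0.4168·18.7125] = 10.8671; exercise value = 14.2500 > continuation, so V_d = 14.2500 (exercise)
Node 0 (S = 35): continuation = e^(−0.08)·[0.5832·2.6210 + 0.4168·14.2500] = 6.8936; exercise value = 9.0000 > continuation, so V_0 = 9.0000 (exercise)

$9.00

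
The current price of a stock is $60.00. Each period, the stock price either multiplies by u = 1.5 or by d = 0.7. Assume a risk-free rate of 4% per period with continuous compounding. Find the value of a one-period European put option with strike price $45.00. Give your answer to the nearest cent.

Risk-neutral probability p = (e^0.04 − 0.7)/(1.5 − 0.7) = 0.3408/0.8000 = 0.4260
Terminal stock prices: S_u = 90, S_d = 42
Terminal payoffs (K − S): max(-45, 0) = 0, max(3, 0) = 3
Node 0 (S = 60): V_0 = e^(−0.04)·[0.4260·0.0000 + 0.5740·3.0000] = 1.6544

$1.65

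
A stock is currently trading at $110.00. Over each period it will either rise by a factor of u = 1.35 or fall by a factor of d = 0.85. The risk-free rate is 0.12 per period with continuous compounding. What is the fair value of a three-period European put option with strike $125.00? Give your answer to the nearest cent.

$7.61

Risk-neutral probability p = (e^0.12 − 0.85)/(1.35 − 0.85) = 0.2775/0.5000 = 0.5550
Terminal stock prices: S_uuu = 270.6, S_uud = 170.4, S_udd = 107.3, S_ddd = 67.55
Terminal payoffs (K − S): max(-145.6, 0) = 0, max(-45.4, 0) = 0, max(17.71, 0) = 17.71, max(57.45, 0) = 57.45
Node uu (S = 200.5): V_uu = e^(−0.12)·[0.5550·0.0000 + 0.4450·0.0000] = 0.0000
Node ud (S = 126.2): V_ud = e^(−0.12)·[0.5550·0.0000 + 0.4450·17.7088] = 6.9894
Node dd (S = 79.47): V_dd = e^(−0.12)·[0.5550·17.7088 + 0.4450·57.4463] = 31.3901
Node u (S = 148.5): V_u = e^(−0.12)·[0.5550·0.0000 + 0.4450·6.9894] = 2.7586
Node d (S = 93.5): V_d = e^(−0.12)·[0.5550·6.9894 + 0.4450·31.3901] = 15.8296
Node 0 (S = 110): V_0 = e^(−0.12)·[0.5550·2.7586 + 0.4450·15.8296] = 7.6056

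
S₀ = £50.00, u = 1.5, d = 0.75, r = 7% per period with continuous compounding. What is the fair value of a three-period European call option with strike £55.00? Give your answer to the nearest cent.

Risk-neutral probability p = (e^0.07 − 0.75)/(1.5 − 0.75) = 0.3225/0.7500 = 0.4300
Terminal stock prices: S_uuu = 168.8, S_uud = 84.38, S_udd = 42.19, S_ddd = 21.09
Terminal payoffs (S − K): max(113.8, 0) = 113.8, max(29.38, 0) = 29.38, max(-12.81, 0) = 0, max(-33.91, 0) = 0
Node uu (S = 112.5): V_uu = e^(−0.07)·[0.4300·113.7500 + 0.5700·29.3750] = 61.2183
Node ud (S = 56.25): V_ud = e^(−0.07)·[0.4300·29.3750 + 0.5700·0.0000] = 11.7776
Node dd (S = 28.12): V_dd = e^(−0.07)·[0.4300·0.0000 + 0.5700·0.0000] = 0.0000
Node u (S = 75): V_u = e^(−0.07)·[0.4300·61.2183 + 0.5700·11.7776] = 30.8041
Node d (S = 37.5): V_d = e^(−0.07)·[0.4300·11.7776 + 0.5700·0.0000] = 4.7221
Node 0 (S = 50): V_0 = e^(−0.07)·[0.4300·30.8041 + 0.5700·4.7221] = 14.8602

£14.86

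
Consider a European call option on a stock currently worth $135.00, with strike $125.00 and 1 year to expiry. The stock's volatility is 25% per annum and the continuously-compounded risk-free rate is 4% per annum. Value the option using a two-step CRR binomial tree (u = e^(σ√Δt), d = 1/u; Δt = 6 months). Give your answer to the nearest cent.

CRR parameters: u = e^(σ√Δt) = e^(0.25·√0.5) = 1.1934, d = 1/u = 0.8380
Per-period rate: rΔt = 0.04·0.5 = 0.02, so R = e^0.02 = 1.0202
Risk-neutral probability p = (e^0.02 − 0.8380)/(1.1934 − 0.8380) = 0.1822/0.3554 = 0.5128
Terminal stock prices: S_uu = 192.3, S_ud = 135, S_dd = 94.8
Terminal payoffs (S − K): max(67.26, 0) = 67.26, max(10, 0) = 10, max(-30.2, 0) = 0
Node u (S = 161.1): V_u = e^(−0.02)·[0.5128·67.2561 + 0.4872·10.0000] = 38.5794
Node d (S = 113.1): V_d = e^(−0.02)·[0.5128·10.0000 + 0.4872·0.0000] = 5.0261
Node 0 (S = 135): V_0 = e^(−0.02)·[0.5128·38.5794 + 0.4872·5.0261] = 21.7907

$21.79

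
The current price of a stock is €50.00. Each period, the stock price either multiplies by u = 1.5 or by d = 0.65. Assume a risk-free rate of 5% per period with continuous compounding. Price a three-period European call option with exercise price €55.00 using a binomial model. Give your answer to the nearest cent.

€15.81

Risk-neutral probability p = (e^0.05 − 0.65)/(1.5 − 0.65) = 0.4013/0.8500 = 0.4721
Terminal stock prices: S_uuu = 168.8, S_uud = 73.12, S_udd = 31.69, S_ddd = 13.73
Terminal payoffs (S − K): max(113.8, 0) = 113.8, max(18.12, 0) = 18.12, max(-23.31, 0) = 0, max(-41.27, 0) = 0
Node uu (S = 112.5): V_uu = e^(−0.05)·[0.4721·113.7500 + 0.5279·18.1250] = 60.1824
Node ud (S = 48.75): V_ud = e^(−0.05)·[0.4721·18.1250 + 0.5279·0.0000] = 8.1392
Node dd (S = 21.13): V_dd = e^(−0.05)·[0.4721·0.0000 + 0.5279·0.0000] = 0.0000
Node u (S = 75): V_u = e^(−0.05)·[0.4721·60.1824 + 0.5279·8.1392] = 31.1128
Node d (S = 32.5): V_d = e^(−0.05)·[0.4721·8.1392 + 0.5279·0.0000] = 3.6550
Node 0 (S = 50): V_0 = e^(−0.05)·[0.4721·31.1128 + 0.5279·3.6550] = 15.8069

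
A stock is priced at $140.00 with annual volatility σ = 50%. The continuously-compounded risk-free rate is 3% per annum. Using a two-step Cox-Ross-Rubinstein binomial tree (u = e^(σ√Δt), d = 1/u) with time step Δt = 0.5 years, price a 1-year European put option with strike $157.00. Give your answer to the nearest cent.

$35.50

CRR parameters: u = e^(σ√Δt) = e^(0.5·√0.5) = 1.4241, d = 1/u = 0.7022
Per-period rate: rΔt = 0.03·0.5 = 0.015, so R = e^0.015 = 1.0151
Risk-neutral probability p = (e^0.015 − 0.7022)/(1.4241 − 0.7022) = 0.3129/0.7219 = 0.4335
Terminal stock prices: S_uu = 283.9, S_ud = 140, S_dd = 69.03
Terminal payoffs (K − S): max(-126.9, 0) = 0, max(17, 0) = 17, max(87.97, 0) = 87.97
Node u (S = 199.4): V_u = e^(−0.015)·[0.4335·0.0000 + 0.5665·17.0000] = 9.4879
Node d (S = 98.31): V_d = e^(−0.015)·[0.4335·17.0000 + 0.5665·87.9704] = 56.3562
Node 0 (S = 140): V_0 = e^(−0.015)·[0.4335·9.4879 + 0.5665·56.3562] = 35.5043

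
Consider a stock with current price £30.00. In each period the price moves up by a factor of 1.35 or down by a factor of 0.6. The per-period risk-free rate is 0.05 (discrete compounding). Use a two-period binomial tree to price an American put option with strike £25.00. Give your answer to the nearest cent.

Risk-neutral probability p = (1 + 0.05 − 0.6)/(1.35 − 0.6) = 0.4500/0.7500 = 0.6000
Terminal stock prices: S_uu = 54.68, S_ud = 24.3, S_dd = 10.8
Terminal payoffs (K − S): max(-29.68, 0) = 0, max(0.7, 0) = 0.7, max(14.2, 0) = 14.2
Node u (S = 40.5): continuation = 1/1.05·[0.6000·0.0000 + 0.4000·0.7000] = 0.2667; exercise value = 0.0000 ≤ continuation, so V_u = 0.2667
Node d (S = 18): continuation = 1/1.05·[0.6000·0.7000 + 0.4000·14.2000] = 5.8095; exercise value = 7.0000 > continuation, so V_d = 7.0000 (exercise)
Node 0 (S = 30): continuation = 1/1.05·[0.6000·0.2667 + 0.4000·7.0000] = 2.8190; exercise value = 0.0000 ≤ continuation, so V_0 = 2.8190

£2.82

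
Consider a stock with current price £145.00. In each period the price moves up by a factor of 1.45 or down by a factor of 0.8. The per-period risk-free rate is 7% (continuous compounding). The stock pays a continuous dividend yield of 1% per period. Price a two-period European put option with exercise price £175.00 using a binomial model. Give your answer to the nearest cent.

£28.33

Per-period risk-free factor R = e^0.07 = 1.0725; dividend-adjusted growth = e^(0.07−0.01) = 1.0618.
Risk-neutral probability p = (1.0618 − 0.8)/(1.45 − 0.8) = 0.2618/0.6500 = 0.4028
Terminal stock prices: S_uu = 304.9, S_ud = 168.2, S_dd = 92.8
Terminal payoffs (K − S): max(-129.9, 0) = 0, max(6.8, 0) = 6.8, max(82.2, 0) = 82.2
Node u (S = 210.2): V_u = e^(−0.07)·[0.4028·0.0000 + 0.5972·6.8000] = 3.7863
Node d (S = 116): V_d = e^(−0.07)·[0.4028·6.8000 + 0.5972·82.2000] = 48.3231
Node 0 (S = 145): V_0 = e^(−0.07)·[0.4028·3.7863 + 0.5972·48.3231] = 28.3285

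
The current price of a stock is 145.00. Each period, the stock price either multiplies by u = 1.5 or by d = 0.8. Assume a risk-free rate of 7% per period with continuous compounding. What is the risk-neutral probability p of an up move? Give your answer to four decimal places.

p = 0.3893

Risk-neutral probability p = (e^0.07 − 0.8)/(1.5 − 0.8) = 0.2725/0.7000 = 0.3893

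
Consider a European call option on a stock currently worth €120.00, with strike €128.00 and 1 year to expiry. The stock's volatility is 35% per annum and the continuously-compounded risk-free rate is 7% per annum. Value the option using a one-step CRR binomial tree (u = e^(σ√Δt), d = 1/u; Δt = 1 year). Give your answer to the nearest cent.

€20.30

CRR parameters: u = e^(σ√Δt) = e^(0.35·√1) = 1.4191, d = 1/u = 0.7047
Per-period rate: rΔt = 0.07·1 = 0.07, so R = e^0.07 = 1.0725
Risk-neutral probability p = (e^0.07 − 0.7047)/(1.4191 − 0.7047) = 0.3678/0.7144 = 0.5149
Terminal stock prices: S_u = 170.3, S_d = 84.56
Terminal payoffs (S − K): max(42.29, 0) = 42.29, max(-43.44, 0) = 0
Node 0 (S = 120): V_0 = e^(−0.07)·[0.5149·42.2881 + 0.4851·0.0000] = 20.3013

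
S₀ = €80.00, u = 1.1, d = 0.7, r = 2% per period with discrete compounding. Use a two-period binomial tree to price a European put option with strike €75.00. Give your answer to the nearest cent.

€5.50

Risk-neutral probability p = (1 + 0.02 − 0.7)/(1.1 − 0.7) = 0.3200/0.4000 = 0.8000
Terminal stock prices: S_uu = 96.8, S_ud = 61.6, S_dd = 39.2
Terminal payoffs (K − S): max(-21.8, 0) = 0, max(13.4, 0) = 13.4, max(35.8, 0) = 35.8
Node u (S = 88): V_u = 1/1.02·[0.8000·0.0000 + 0.2000·13.4000] = 2.6275
Node d (S = 56): V_d = 1/1.02·[0.8000·13.4000 + 0.2000·35.8000] = 17.5294
Node 0 (S = 80): V_0 = 1/1.02·[0.8000·2.6275 + 0.2000·17.5294] = 5.4979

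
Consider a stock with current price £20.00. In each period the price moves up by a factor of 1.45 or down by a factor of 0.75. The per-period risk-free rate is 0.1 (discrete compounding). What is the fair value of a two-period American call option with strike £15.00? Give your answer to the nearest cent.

£8.38

Risk-neutral probability p = (1 + 0.1 − 0.75)/(1.45 − 0.75) = 0.3500/0.7000 = 0.5000
Terminal stock prices: S_uu = 42.05, S_ud = 21.75, S_dd = 11.25
Terminal payoffs (S − K): max(27.05, 0) = 27.05, max(6.75, 0) = 6.75, max(-3.75, 0) = 0
Node u (S = 29): continuation = 1/1.1·[0.5000·27.0500 + 0.5000·6.7500] = 15.3636; exercise value = 14.0000 ≤ continuation, so V_u = 15.3636
Node d (S = 15): continuation = 1/1.1·[0.5000·6.7500 + 0.5000·0.0000] = 3.0682; exercise value = 0.0000 ≤ continuation, so V_d = 3.0682
Node 0 (S = 20): continuation = 1/1.1·[0.5000·15.3636 + 0.5000·3.0682] = 8.3781; exercise value = 5.0000 ≤ continuation, so V_0 = 8.3781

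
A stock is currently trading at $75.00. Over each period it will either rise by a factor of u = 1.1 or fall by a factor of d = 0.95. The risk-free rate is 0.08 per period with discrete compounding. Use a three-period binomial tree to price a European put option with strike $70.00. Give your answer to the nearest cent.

Risk-neutral probability p = (1 + 0.08 − 0.95)/(1.1 − 0.95) = 0.1300/0.1500 = 0.8667
Terminal stock prices: S_uuu = 99.83, S_uud = 86.21, S_udd = 74.46, S_ddd = 64.3
Terminal payoffs (K − S): max(-29.83, 0) = 0, max(-16.21, 0) = 0, max(-4.456, 0) = 0, max(5.697, 0) = 5.697
Node uu (S = 90.75): V_uu = 1/1.08·[0.8667·0.0000 + 0.1333·0.0000] = 0.0000
Node ud (S = 78.38): V_ud = 1/1.08·[0.8667·0.0000 + 0.1333·0.0000] = 0.0000
Node dd (S = 67.69): V_dd = 1/1.08·[0.8667·0.0000 + 0.1333·5.6969] = 0.7033
Node u (S = 82.5): V_u = 1/1.08·[0.8667·0.0000 + 0.1333·0.0000] = 0.0000
Node d (S = 71.25): V_d = 1/1.08·[0.8667·0.0000 + 0.1333·0.7033] = 0.0868
Node 0 (S = 75): V_0 = 1/1.08·[0.8667·0.0000 + 0.1333·0.0868] = 0.0107

$0.01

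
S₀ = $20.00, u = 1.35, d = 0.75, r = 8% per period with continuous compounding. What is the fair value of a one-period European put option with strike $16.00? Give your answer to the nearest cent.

Risk-neutral probability p = (e^0.08 − 0.75)/(1.35 − 0.75) = 0.3333/0.6000 = 0.5555
Terminal stock prices: S_u = 27, S_d = 15
Terminal payoffs (K − S): max(-11, 0) = 0, max(1, 0) = 1
Node 0 (S = 20): V_0 = e^(−0.08)·[0.5555·0.0000 + 0.4445·1.0000] = 0.4103

$0.41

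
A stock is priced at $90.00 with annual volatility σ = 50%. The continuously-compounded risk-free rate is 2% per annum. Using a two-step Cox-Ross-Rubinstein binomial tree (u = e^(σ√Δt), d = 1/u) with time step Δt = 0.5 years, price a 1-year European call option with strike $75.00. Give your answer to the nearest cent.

CRR parameters: u = e^(σ√Δt) = e^(0.5·√0.5) = 1.4241, d = 1/u = 0.7022
Per-period rate: rΔt = 0.02·0.5 = 0.01, so R = e^0.01 = 1.0101
Risk-neutral probability p = (e^0.01 − 0.7022)/(1.4241 − 0.7022) = 0.3079/0.7219 = 0.4264
Terminal stock prices: S_uu = 182.5, S_ud = 90, S_dd = 44.38
Terminal payoffs (S − K): max(107.5, 0) = 107.5, max(15, 0) = 15, max(-30.62, 0) = 0
Node u (S = 128.2): V_u = e^(−0.01)·[0.4264·107.5303 + 0.5736·15.0000] = 53.9170
Node d (S = 63.2): V_d = e^(−0.01)·[0.4264·15.0000 + 0.5736·0.0000] = 6.3330
Node 0 (S = 90): V_0 = e^(−0.01)·[0.4264·53.9170 + 0.5736·6.3330] = 26.3599

$26.36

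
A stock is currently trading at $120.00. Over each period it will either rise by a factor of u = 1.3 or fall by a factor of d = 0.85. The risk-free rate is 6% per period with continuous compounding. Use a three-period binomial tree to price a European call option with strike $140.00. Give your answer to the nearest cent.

$20.29

Risk-neutral probability p = (e^0.06 − 0.85)/(1.3 − 0.85) = 0.2118/0.4500 = 0.4707
Terminal stock prices: S_uuu = 263.6, S_uud = 172.4, S_udd = 112.7, S_ddd = 73.69
Terminal payoffs (S − K): max(123.6, 0) = 123.6, max(32.38, 0) = 32.38, max(-27.29, 0) = 0, max(-66.31, 0) = 0
Node uu (S = 202.8): V_uu = e^(−0.06)·[0.4707·123.6400 + 0.5293·32.3800] = 70.9530
Node ud (S = 132.6): V_ud = e^(−0.06)·[0.4707·32.3800 + 0.5293·0.0000] = 14.3551
Node dd (S = 86.7): V_dd = e^(−0.06)·[0.4707·0.0000 + 0.5293·0.0000] = 0.0000
Node u (S = 156): V_u = e^(−0.06)·[0.4707·70.9530 + 0.5293·14.3551] = 38.6109
Node d (S = 102): V_d = e^(−0.06)·[0.4707·14.3551 + 0.5293·0.0000] = 6.3641
Node 0 (S = 120): V_0 = e^(−0.06)·[0.4707·38.6109 + 0.5293·6.3641] = 20.2896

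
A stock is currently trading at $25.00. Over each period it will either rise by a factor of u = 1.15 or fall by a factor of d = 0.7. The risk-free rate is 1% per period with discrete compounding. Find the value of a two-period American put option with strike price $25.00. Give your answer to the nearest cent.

Risk-neutral probability p = (1 + 0.01 − 0.7)/(1.15 − 0.7) = 0.3100/0.4500 = 0.6889
Terminal stock prices: S_uu = 33.06, S_ud = 20.12, S_dd = 12.25
Terminal payoffs (K − S): max(-8.062, 0) = 0, max(4.875, 0) = 4.875, max(12.75, 0) = 12.75
Node u (S = 28.75): continuation = 1/1.01·[0.6889·0.0000 + 0.3111·4.8750] = 1.5017; exercise value = 0.0000 ≤ continuation, so V_u = 1.5017
Node d (S = 17.5): continuation = 1/1.01·[0.6889·4.8750 + 0.3111·12.7500] = 7.2525; exercise value = 7.5000 > continuation, so V_d = 7.5000 (exercise)
Node 0 (S = 25): continuation = 1/1.01·[0.6889·1.5017 + 0.3111·7.5000] = 3.3345; exercise value = 0.0000 ≤ continuation, so V_0 = 3.3345

$3.33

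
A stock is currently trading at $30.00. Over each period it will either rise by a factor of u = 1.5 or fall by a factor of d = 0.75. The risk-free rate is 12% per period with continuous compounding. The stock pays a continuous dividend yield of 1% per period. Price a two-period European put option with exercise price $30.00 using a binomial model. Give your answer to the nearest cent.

$2.70

Per-period risk-free factor R = e^0.12 = 1.1275; dividend-adjusted growth = e^(0.12−0.01) = 1.1163.
Risk-neutral probability p = (1.1163 − 0.75)/(1.5 − 0.75) = 0.3663/0.7500 = 0.4884
Terminal stock prices: S_uu = 67.5, S_ud = 33.75, S_dd = 16.88
Terminal payoffs (K − S): max(-37.5, 0) = 0, max(-3.75, 0) = 0, max(13.12, 0) = 13.12
Node u (S = 45): V_u = e^(−0.12)·[0.4884·0.0000 + 0.5116·0.0000] = 0.0000
Node d (S = 22.5): V_d = e^(−0.12)·[0.4884·0.0000 + 0.5116·13.1250] = 5.9558
Node 0 (S = 30): V_0 = e^(−0.12)·[0.4884·0.0000 + 0.5116·5.9558] = 2.7026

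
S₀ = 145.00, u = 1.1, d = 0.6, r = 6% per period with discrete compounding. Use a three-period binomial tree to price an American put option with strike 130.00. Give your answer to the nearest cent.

Risk-neutral probability p = (1 + 0.06 − 0.6)/(1.1 − 0.6) = 0.4600/0.5000 = 0.9200
Terminal stock prices: S_uuu = 193, S_uud = 105.3, S_udd = 57.42, S_ddd = 31.32
Terminal payoffs (K − S): max(-63, 0) = 0, max(24.73, 0) = 24.73, max(72.58, 0) = 72.58, max(98.68, 0) = 98.68
Node uu (S = 175.5): continuation = 1/1.06·[0.9200·0.0000 + 0.0800·24.7300] = 1.8664; exercise value = 0.0000 ≤ continuation, so V_uu = 1.8664
Node ud (S = 95.7): continuation = 1/1.06·[0.9200·24.7300 + 0.0800·72.5800] = 26.9415; exercise value = 34.3000 > continuation, so V_ud = 34.3000 (exercise)
Node dd (S = 52.2): continuation = 1/1.06·[0.9200·72.5800 + 0.0800·98.6800] = 70.4415; exercise value = 77.8000 > continuation, so V_dd = 77.8000 (exercise)
Node u (S = 159.5): continuation = 1/1.06·[0.9200·1.8664 + 0.0800·34.3000] = 4.2086; exercise value = 0.0000 ≤ continuation, so V_u = 4.2086
Node d (S = 87): continuation = 1/1.06·[0.9200·34.3000 + 0.0800·77.8000] = 35.6415; exercise value = 43.0000 > continuation, so V_d = 43.0000 (exercise)
Node 0 (S = 145): continuation = 1/1.06·[0.9200·4.2086 + 0.0800·43.0000] = 6.8980; exercise value = 0.0000 ≤ continuation, so V_0 = 6.8980

6.90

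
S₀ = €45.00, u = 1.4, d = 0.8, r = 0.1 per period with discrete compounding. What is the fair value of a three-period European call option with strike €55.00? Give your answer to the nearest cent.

€10.82

Risk-neutral probability p = (1 + 0.1 − 0.8)/(1.4 − 0.8) = 0.3000/0.6000 = 0.5000
Terminal stock prices: S_uuu = 123.5, S_uud = 70.56, S_udd = 40.32, S_ddd = 23.04
Terminal payoffs (S − K): max(68.48, 0) = 68.48, max(15.56, 0) = 15.56, max(-14.68, 0) = 0, max(-31.96, 0) = 0
Node uu (S = 88.2): V_uu = 1/1.1·[0.5000·68.4800 + 0.5000·15.5600] = 38.2000
Node ud (S = 50.4): V_ud = 1/1.1·[0.5000·15.5600 + 0.5000·0.0000] = 7.0727
Node dd (S = 28.8): V_dd = 1/1.1·[0.5000·0.0000 + 0.5000·0.0000] = 0.0000
Node u (S = 63): V_u = 1/1.1·[0.5000·38.2000 + 0.5000·7.0727] = 20.5785
Node d (S = 36): V_d = 1/1.1·[0.5000·7.0727 + 0.5000·0.0000] = 3.2149
Node 0 (S = 45): V_0 = 1/1.1·[0.5000·20.5785 + 0.5000·3.2149] = 10.8152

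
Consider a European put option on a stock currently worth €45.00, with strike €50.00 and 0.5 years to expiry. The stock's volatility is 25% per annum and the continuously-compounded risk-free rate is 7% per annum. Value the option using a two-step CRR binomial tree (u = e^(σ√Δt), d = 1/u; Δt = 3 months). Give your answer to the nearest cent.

€5.46

CRR parameters: u = e^(σ√Δt) = e^(0.25·√0.25) = 1.1331, d = 1/u = 0.8825
Per-period rate: rΔt = 0.07·0.25 = 0.0175, so R = e^0.0175 = 1.0177
Risk-neutral probability p = (e^0.0175 − 0.8825)/(1.1331 − 0.8825) = 0.1352/0.2507 = 0.5392
Terminal stock prices: S_uu = 57.78, S_ud = 45, S_dd = 35.05
Terminal payoffs (K − S): max(-7.781, 0) = 0, max(5, 0) = 5, max(14.95, 0) = 14.95
Node u (S = 50.99): V_u = e^(−0.0175)·[0.5392·0.0000 + 0.4608·5.0000] = 2.2639
Node d (S = 39.71): V_d = e^(−0.0175)·[0.5392·5.0000 + 0.4608·14.9540] = 9.4203
Node 0 (S = 45): V_0 = e^(−0.0175)·[0.5392·2.2639 + 0.4608·9.4203] = 5.4649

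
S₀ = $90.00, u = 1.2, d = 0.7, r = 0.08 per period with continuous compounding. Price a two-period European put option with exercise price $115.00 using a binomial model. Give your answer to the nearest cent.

Risk-neutral probability p = (e^0.08 − 0.7)/(1.2 − 0.7) = 0.3833/0.5000 = 0.7666
Terminal stock prices: S_uu = 129.6, S_ud = 75.6, S_dd = 44.1
Terminal payoffs (K − S): max(-14.6, 0) = 0, max(39.4, 0) = 39.4, max(70.9, 0) = 70.9
Node u (S = 108): V_u = e^(−0.08)·[0.7666·0.0000 + 0.2334·39.4000] = 8.4899
Node d (S = 63): V_d = e^(−0.08)·[0.7666·39.4000 + 0.2334·70.9000] = 43.1584
Node 0 (S = 90): V_0 = e^(−0.08)·[0.7666·8.4899 + 0.2334·43.1584] = 15.3075

$15.31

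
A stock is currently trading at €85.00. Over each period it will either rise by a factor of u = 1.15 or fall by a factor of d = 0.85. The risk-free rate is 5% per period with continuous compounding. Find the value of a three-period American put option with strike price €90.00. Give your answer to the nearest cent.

Risk-neutral probability p = (e^0.05 − 0.85)/(1.15 − 0.85) = 0.2013/0.3000 = 0.6709
Terminal stock prices: S_uuu = 129.3, S_uud = 95.55, S_udd = 70.62, S_ddd = 52.2
Terminal payoffs (K − S): max(-39.27, 0) = 0, max(-5.551, 0) = 0, max(19.38, 0) = 19.38, max(37.8, 0) = 37.8
Node uu (S = 112.4): continuation = e^(−0.05)·[0.6709·0.0000 + 0.3291·0.0000] = 0.0000; exercise value = 0.0000 ≤ continuation, so V_uu = 0.0000
Node ud (S = 83.09): continuation = e^(−0.05)·[0.6709·0.0000 + 0.3291·19.3756] = 6.0655; exercise value = 6.9125 > continuation, so V_ud = 6.9125 (exercise)
Node dd (S = 61.41): continuation = e^(−0.05)·[0.6709·19.3756 + 0.3291·37.7994] = 24.1981; exercise value = 28.5875 > continuation, so V_dd = 28.5875 (exercise)
Node u (S = 97.75): continuation = e^(−0.05)·[0.6709·0.0000 + 0.3291·6.9125] = 2.1639; exercise value = 0.0000 ≤ continuation, so V_u = 2.1639
Node d (S = 72.25): continuation = e^(−0.05)·[0.6709·6.9125 + 0.3291·28.5875] = 13.3606; exercise value = 17.7500 > continuation, so V_d = 17.7500 (exercise)
Node 0 (S = 85): continuation = e^(−0.05)·[0.6709·2.1639 + 0.3291·17.7500] = 6.9376; exercise value = 5.0000 ≤ continuation, so V_0 = 6.9376

€6.94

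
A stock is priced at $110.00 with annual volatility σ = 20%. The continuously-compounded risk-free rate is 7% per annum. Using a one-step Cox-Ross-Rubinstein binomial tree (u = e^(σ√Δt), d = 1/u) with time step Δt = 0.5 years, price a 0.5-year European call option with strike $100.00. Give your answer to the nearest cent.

CRR parameters: u = e^(σ√Δt) = e^(0.2·√0.5) = 1.1519, d = 1/u = 0.8681
Per-period rate: rΔt = 0.07·0.5 = 0.035, so R = e^0.035 = 1.0356
Risk-neutral probability p = (e^0.035 − 0.8681)/(1.1519 − 0.8681) = 0.1675/0.2838 = 0.5902
Terminal stock prices: S_u = 126.7, S_d = 95.49
Terminal payoffs (S − K): max(26.71, 0) = 26.71, max(-4.506, 0) = 0
Node 0 (S = 110): V_0 = e^(−0.035)·[0.5902·26.7101 + 0.4098·0.0000] = 15.2226

$15.22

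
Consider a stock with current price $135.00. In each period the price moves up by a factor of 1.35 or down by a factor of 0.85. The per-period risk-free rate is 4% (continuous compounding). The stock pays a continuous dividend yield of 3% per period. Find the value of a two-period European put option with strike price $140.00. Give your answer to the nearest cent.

Per-period risk-free factor R = e^0.04 = 1.0408; dividend-adjusted growth = e^(0.04−0.03) = 1.0101.
Risk-neutral probability p = (1.0101 − 0.85)/(1.35 − 0.85) = 0.1601/0.5000 = 0.3201
Terminal stock prices: S_uu = 246, S_ud = 154.9, S_dd = 97.54
Terminal payoffs (K − S): max(-106, 0) = 0, max(-14.91, 0) = 0, max(42.46, 0) = 42.46
Node u (S = 182.2): V_u = e^(−0.04)·[0.3201·0.0000 + 0.6799·0.0000] = 0.0000
Node d (S = 114.8): V_d = e^(−0.04)·[0.3201·0.0000 + 0.6799·42.4625] = 27.7382
Node 0 (S = 135): V_0 = e^(−0.04)·[0.3201·0.0000 + 0.6799·27.7382] = 18.1197

$18.12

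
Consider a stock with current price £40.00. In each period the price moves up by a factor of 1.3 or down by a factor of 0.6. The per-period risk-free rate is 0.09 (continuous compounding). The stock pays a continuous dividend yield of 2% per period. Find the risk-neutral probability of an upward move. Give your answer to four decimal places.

Per-period risk-free factor R = e^0.09 = 1.0942; dividend-adjusted growth = e^(0.09−0.02) = 1.0725.
Risk-neutral probability p = (1.0725 − 0.6)/(1.3 − 0.6) = 0.4725/0.7000 = 0.6750

p = 0.6750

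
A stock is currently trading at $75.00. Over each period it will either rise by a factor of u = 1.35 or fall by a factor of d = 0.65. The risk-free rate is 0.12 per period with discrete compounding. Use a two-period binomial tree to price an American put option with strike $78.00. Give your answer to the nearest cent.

$10.72

Risk-neutral probability p = (1 + 0.12 − 0.65)/(1.35 − 0.65) = 0.4700/0.7000 = 0.6714
Terminal stock prices: S_uu = 136.7, S_ud = 65.81, S_dd = 31.69
Terminal payoffs (K − S): max(-58.69, 0) = 0, max(12.19, 0) = 12.19, max(46.31, 0) = 46.31
Node u (S = 101.2): continuation = 1/1.12·[0.6714·0.0000 + 0.3286·12.1875] = 3.5754; exercise value = 0.0000 ≤ continuation, so V_u = 3.5754
Node d (S = 48.75): continuation = 1/1.12·[0.6714·12.1875 + 0.3286·46.3125] = 20.8929; exercise value = 29.2500 > continuation, so V_d = 29.2500 (exercise)
Node 0 (S = 75): continuation = 1/1.12·[0.6714·3.5754 + 0.3286·29.2500] = 10.7244; exercise value = 3.0000 ≤ continuation, so V_0 = 10.7244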